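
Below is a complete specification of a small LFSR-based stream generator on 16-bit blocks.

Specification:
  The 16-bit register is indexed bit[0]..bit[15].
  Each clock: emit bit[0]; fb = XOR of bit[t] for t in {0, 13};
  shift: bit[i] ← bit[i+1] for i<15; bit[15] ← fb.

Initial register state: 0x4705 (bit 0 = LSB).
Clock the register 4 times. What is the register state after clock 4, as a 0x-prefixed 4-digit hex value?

reg_0 = 0x4705
clock 1: out=1, reg = 0xA382
clock 2: out=0, reg = 0xD1C1
clock 3: out=1, reg = 0xE8E0
clock 4: out=0, reg = 0xF470

0xF470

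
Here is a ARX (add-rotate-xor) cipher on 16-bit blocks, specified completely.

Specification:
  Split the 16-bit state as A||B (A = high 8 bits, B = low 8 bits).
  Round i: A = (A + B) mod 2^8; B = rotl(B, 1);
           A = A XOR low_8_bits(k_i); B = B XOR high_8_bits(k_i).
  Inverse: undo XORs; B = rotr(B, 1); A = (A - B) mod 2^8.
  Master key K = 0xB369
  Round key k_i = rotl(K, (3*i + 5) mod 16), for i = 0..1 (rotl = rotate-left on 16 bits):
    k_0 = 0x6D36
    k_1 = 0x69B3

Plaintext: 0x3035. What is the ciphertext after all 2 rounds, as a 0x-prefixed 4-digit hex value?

0xE967

s_0 = plaintext = 0x3035
s_1 = Round(s_0, k_0) = 0x5307
s_2 = Round(s_1, k_1) = 0xE967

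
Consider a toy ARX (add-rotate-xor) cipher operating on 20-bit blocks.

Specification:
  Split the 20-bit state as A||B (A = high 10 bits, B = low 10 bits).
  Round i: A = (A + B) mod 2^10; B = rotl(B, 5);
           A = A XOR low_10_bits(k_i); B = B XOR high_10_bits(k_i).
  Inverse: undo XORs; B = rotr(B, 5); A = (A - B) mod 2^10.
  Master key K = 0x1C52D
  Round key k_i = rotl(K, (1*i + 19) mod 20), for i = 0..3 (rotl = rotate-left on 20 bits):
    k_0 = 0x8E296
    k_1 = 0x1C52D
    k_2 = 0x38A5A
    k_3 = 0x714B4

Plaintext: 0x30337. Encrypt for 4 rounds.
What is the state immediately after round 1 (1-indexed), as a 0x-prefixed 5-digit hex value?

0x584C1

s_0 = plaintext = 0x30337
s_1 = Round(s_0, k_0) = 0x584C1
s_2 = Round(s_1, k_1) = 0xC3C57
s_3 = Round(s_2, k_2) = 0x4F200
s_4 = Round(s_3, k_3) = 0xE21D5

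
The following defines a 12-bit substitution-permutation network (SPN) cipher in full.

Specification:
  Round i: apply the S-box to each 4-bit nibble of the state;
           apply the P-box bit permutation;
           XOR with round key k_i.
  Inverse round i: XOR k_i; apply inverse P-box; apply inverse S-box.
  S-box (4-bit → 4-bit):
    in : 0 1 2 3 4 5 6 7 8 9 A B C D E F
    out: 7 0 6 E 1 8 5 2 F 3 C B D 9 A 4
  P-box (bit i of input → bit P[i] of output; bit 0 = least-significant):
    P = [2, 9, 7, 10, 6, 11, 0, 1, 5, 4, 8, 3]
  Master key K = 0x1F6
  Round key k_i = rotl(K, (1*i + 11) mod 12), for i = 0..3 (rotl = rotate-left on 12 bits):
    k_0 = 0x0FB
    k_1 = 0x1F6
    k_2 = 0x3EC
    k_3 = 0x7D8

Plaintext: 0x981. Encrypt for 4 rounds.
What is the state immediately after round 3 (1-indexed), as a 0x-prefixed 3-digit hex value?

0x9B1

s_0 = plaintext = 0x981
s_1 = Round(s_0, k_0) = 0x888
s_2 = Round(s_1, k_1) = 0xE09
s_3 = Round(s_2, k_2) = 0x9B1
s_4 = Round(s_3, k_3) = 0xFAA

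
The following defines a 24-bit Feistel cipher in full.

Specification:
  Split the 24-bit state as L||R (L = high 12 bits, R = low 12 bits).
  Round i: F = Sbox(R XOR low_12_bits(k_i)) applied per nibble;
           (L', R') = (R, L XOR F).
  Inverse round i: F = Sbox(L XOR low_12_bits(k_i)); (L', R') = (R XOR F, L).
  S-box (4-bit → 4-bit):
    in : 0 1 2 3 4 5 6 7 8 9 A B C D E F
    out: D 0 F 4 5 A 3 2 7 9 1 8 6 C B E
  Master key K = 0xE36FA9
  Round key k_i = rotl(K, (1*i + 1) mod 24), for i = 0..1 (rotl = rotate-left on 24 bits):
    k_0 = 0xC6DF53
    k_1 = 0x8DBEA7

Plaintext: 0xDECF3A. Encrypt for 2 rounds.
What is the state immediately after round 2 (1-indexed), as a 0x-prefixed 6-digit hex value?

s_0 = plaintext = 0xDECF3A
s_1 = Round(s_0, k_0) = 0xF3A0D5
s_2 = Round(s_1, k_1) = 0x0D5415

0x0D5415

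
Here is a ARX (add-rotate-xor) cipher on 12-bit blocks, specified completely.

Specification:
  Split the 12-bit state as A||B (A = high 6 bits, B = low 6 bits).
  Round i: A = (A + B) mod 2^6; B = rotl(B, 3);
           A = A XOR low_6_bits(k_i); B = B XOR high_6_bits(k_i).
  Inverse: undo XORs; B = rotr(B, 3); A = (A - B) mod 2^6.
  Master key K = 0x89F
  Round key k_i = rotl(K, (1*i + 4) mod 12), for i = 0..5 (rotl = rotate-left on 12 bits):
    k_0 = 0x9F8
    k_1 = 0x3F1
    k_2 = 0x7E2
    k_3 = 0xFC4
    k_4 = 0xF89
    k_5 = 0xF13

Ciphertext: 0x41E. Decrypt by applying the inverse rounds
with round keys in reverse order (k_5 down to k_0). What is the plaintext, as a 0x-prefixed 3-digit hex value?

0xCE2

s_0 = ciphertext = 0x41E
s_1 = InvRound(s_0, k_5) = 0xBD4
s_2 = InvRound(s_1, k_4) = 0x455
s_3 = InvRound(s_2, k_3) = 0x015
s_4 = InvRound(s_3, k_2) = 0x451
s_5 = InvRound(s_4, k_1) = 0xB73
s_6 = InvRound(s_5, k_0) = 0xCE2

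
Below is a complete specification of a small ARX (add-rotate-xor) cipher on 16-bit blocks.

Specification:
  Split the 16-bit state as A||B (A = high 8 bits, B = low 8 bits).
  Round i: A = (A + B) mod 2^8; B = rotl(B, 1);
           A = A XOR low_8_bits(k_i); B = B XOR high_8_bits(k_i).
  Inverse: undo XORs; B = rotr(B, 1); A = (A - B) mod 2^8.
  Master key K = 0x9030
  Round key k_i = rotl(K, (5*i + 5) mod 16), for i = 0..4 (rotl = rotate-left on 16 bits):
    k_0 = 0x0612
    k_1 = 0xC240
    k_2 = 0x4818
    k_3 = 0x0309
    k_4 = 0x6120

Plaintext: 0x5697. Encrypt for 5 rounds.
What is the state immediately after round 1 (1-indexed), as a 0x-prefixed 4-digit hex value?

s_0 = plaintext = 0x5697
s_1 = Round(s_0, k_0) = 0xFF29
s_2 = Round(s_1, k_1) = 0x6890
s_3 = Round(s_2, k_2) = 0xE069
s_4 = Round(s_3, k_3) = 0x40D1
s_5 = Round(s_4, k_4) = 0x31C2

0xFF29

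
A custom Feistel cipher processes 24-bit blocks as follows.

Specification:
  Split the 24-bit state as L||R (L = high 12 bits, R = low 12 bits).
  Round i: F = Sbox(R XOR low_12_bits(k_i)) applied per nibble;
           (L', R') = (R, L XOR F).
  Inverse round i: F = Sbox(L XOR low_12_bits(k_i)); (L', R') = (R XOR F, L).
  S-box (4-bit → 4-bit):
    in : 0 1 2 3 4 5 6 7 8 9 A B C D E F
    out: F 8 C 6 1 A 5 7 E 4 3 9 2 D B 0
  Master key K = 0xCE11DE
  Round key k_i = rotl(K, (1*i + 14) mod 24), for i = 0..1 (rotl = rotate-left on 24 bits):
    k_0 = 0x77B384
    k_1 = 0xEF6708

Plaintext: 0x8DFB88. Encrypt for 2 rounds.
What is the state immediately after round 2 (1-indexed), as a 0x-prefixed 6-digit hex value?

0x62D342

s_0 = plaintext = 0x8DFB88
s_1 = Round(s_0, k_0) = 0xB8862D
s_2 = Round(s_1, k_1) = 0x62D342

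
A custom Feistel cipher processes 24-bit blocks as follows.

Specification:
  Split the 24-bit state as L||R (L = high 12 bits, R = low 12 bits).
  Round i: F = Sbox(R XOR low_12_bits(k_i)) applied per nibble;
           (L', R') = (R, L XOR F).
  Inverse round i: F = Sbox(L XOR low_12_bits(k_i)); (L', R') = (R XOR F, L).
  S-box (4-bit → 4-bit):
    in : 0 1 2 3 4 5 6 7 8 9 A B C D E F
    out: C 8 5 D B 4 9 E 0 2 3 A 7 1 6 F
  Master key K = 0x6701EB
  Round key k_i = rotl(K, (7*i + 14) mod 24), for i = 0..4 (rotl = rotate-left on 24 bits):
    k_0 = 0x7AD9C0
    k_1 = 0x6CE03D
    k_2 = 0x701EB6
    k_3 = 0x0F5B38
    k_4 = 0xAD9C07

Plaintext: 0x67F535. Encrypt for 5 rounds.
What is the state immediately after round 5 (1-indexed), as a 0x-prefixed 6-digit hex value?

s_0 = plaintext = 0x67F535
s_1 = Round(s_0, k_0) = 0x53518B
s_2 = Round(s_1, k_1) = 0x18BD9C
s_3 = Round(s_2, k_2) = 0xD9CCD8
s_4 = Round(s_3, k_3) = 0xCD83F0
s_5 = Round(s_4, k_4) = 0x3F0326

0x3F0326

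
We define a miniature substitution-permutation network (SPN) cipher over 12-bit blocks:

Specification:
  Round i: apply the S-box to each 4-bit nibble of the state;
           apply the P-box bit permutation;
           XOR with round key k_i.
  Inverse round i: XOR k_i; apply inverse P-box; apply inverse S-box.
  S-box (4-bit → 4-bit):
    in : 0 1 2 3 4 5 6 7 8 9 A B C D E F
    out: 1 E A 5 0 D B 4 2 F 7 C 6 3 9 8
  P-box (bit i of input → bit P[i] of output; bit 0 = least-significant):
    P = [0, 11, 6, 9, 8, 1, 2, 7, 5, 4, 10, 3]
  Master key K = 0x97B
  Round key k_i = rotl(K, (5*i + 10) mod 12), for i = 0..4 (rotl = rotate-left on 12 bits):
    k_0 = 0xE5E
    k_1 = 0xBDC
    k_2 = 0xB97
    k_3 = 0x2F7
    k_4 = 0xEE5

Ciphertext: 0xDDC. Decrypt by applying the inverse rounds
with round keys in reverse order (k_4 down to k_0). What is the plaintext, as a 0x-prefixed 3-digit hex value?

0xBF1

s_0 = ciphertext = 0xDDC
s_1 = InvRound(s_0, k_4) = 0x60E
s_2 = InvRound(s_1, k_3) = 0x9F3
s_3 = InvRound(s_2, k_2) = 0x07B
s_4 = InvRound(s_3, k_1) = 0x096
s_5 = InvRound(s_4, k_0) = 0xBF1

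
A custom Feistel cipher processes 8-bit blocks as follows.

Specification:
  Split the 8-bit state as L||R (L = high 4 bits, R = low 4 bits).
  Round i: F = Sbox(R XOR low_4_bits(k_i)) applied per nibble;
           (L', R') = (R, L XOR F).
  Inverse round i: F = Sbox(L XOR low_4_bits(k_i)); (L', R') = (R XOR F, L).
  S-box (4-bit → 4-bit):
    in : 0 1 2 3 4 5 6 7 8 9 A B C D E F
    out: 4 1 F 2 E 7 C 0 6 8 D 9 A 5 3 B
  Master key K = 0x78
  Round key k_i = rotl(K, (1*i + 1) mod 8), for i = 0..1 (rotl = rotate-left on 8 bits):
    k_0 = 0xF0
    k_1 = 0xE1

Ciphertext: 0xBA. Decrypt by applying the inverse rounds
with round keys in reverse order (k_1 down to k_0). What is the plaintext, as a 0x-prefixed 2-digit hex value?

s_0 = ciphertext = 0xBA
s_1 = InvRound(s_0, k_1) = 0x7B
s_2 = InvRound(s_1, k_0) = 0xB7

0xB7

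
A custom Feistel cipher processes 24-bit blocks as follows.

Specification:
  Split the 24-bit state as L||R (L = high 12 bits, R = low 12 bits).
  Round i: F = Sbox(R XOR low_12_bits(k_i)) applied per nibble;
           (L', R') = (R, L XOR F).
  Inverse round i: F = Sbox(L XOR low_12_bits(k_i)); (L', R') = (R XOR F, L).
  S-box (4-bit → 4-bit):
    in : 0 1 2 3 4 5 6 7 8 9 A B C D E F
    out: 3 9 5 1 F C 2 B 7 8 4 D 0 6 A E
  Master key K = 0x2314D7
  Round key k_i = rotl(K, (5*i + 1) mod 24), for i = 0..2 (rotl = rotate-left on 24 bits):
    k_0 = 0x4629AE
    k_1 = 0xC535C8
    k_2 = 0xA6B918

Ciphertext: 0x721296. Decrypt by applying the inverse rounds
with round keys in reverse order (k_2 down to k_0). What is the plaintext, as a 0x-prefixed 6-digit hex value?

s_0 = ciphertext = 0x721296
s_1 = InvRound(s_0, k_2) = 0x88E721
s_2 = InvRound(s_1, k_1) = 0x1D388E
s_3 = InvRound(s_2, k_0) = 0xF381D3

0xF381D3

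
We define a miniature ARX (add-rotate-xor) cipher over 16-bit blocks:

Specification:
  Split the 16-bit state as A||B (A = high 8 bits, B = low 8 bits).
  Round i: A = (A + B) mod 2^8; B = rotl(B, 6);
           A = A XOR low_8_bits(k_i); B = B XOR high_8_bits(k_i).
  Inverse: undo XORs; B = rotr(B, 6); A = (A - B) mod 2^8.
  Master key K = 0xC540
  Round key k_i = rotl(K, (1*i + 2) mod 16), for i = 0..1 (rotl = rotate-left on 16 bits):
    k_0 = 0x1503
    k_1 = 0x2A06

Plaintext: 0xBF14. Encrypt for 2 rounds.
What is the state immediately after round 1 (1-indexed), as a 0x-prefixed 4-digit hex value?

s_0 = plaintext = 0xBF14
s_1 = Round(s_0, k_0) = 0xD010
s_2 = Round(s_1, k_1) = 0xE62E

0xD010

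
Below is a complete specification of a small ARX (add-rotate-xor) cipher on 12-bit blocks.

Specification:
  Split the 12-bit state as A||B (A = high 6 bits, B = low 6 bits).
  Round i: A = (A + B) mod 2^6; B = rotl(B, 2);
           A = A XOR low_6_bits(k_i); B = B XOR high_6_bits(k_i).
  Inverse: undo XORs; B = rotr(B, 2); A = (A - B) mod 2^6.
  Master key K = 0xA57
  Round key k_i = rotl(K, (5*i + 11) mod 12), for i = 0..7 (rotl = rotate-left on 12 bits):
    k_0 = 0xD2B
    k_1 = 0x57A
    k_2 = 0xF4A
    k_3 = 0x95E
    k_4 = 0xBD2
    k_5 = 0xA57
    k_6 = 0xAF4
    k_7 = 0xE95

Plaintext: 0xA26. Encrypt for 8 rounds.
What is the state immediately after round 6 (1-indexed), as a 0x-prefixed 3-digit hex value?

0xE0D

s_0 = plaintext = 0xA26
s_1 = Round(s_0, k_0) = 0x96E
s_2 = Round(s_1, k_1) = 0xA6F
s_3 = Round(s_2, k_2) = 0x483
s_4 = Round(s_3, k_3) = 0x2E9
s_5 = Round(s_4, k_4) = 0x989
s_6 = Round(s_5, k_5) = 0xE0D
s_7 = Round(s_6, k_6) = 0xC5F
s_8 = Round(s_7, k_7) = 0x147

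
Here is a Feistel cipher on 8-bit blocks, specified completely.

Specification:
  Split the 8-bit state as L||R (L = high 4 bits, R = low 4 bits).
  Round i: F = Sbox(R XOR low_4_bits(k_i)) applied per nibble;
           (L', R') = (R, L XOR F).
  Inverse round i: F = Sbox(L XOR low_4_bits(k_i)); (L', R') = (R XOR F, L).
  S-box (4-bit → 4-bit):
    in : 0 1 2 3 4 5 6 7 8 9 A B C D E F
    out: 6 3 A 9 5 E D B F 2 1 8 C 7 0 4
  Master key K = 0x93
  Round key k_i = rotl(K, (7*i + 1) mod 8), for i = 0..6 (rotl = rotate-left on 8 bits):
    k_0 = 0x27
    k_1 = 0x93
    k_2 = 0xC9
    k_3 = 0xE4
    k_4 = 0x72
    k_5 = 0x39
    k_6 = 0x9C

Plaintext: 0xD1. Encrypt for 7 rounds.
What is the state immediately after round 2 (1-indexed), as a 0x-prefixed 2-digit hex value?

0x08

s_0 = plaintext = 0xD1
s_1 = Round(s_0, k_0) = 0x10
s_2 = Round(s_1, k_1) = 0x08
s_3 = Round(s_2, k_2) = 0x83
s_4 = Round(s_3, k_3) = 0x33
s_5 = Round(s_4, k_4) = 0x30
s_6 = Round(s_5, k_5) = 0x01
s_7 = Round(s_6, k_6) = 0x17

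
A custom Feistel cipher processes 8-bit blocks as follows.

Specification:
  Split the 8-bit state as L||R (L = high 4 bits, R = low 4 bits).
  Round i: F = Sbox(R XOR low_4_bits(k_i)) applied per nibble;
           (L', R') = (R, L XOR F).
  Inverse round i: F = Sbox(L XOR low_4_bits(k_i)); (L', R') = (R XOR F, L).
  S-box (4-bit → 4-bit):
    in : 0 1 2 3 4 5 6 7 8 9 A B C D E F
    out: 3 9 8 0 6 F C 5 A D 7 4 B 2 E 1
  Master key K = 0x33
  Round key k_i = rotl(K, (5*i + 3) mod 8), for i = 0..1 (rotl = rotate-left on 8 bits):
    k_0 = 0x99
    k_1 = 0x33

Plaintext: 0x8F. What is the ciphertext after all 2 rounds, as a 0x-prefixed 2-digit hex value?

s_0 = plaintext = 0x8F
s_1 = Round(s_0, k_0) = 0xF4
s_2 = Round(s_1, k_1) = 0x4A

0x4A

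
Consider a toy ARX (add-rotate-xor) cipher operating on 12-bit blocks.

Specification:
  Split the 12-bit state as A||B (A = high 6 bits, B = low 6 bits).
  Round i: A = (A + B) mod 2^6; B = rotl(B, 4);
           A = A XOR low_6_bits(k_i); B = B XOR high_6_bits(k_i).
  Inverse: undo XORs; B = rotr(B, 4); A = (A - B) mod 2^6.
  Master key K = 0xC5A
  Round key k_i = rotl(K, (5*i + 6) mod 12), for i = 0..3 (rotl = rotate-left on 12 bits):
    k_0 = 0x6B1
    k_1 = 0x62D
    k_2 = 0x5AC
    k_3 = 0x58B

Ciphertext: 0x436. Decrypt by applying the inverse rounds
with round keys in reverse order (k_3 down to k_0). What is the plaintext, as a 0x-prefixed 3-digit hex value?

s_0 = ciphertext = 0x436
s_1 = InvRound(s_0, k_3) = 0x642
s_2 = InvRound(s_1, k_2) = 0x911
s_3 = InvRound(s_2, k_1) = 0x964
s_4 = InvRound(s_3, k_0) = 0x67B

0x67B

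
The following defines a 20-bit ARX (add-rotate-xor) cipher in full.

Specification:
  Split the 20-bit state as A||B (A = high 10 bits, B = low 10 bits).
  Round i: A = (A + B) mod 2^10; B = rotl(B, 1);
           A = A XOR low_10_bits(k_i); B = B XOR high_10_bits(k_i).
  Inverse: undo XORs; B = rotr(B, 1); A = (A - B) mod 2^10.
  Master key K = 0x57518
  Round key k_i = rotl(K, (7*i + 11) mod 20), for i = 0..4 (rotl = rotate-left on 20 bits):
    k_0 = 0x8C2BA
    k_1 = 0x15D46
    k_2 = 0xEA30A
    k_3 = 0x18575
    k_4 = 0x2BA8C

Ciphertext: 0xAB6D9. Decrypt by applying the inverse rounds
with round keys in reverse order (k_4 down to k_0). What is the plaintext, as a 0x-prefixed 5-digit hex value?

s_0 = ciphertext = 0xAB6D9
s_1 = InvRound(s_0, k_4) = 0x39B3B
s_2 = InvRound(s_1, k_3) = 0xF99AD
s_3 = InvRound(s_2, k_2) = 0x7AB02
s_4 = InvRound(s_3, k_1) = 0x40BAA
s_5 = InvRound(s_4, k_0) = 0xBACCD

0xBACCD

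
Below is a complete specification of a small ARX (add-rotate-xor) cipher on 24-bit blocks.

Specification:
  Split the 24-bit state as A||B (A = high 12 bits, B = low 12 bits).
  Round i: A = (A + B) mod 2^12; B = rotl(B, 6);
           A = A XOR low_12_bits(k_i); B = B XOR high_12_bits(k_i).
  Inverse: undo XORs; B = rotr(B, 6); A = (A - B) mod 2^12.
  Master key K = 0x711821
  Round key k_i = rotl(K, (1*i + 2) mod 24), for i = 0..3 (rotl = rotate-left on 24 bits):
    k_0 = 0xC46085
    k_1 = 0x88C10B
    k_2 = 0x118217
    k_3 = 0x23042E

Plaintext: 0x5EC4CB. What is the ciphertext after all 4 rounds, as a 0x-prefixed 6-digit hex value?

s_0 = plaintext = 0x5EC4CB
s_1 = Round(s_0, k_0) = 0xA32E95
s_2 = Round(s_1, k_1) = 0x9CCDF6
s_3 = Round(s_2, k_2) = 0x5D5CAF
s_4 = Round(s_3, k_3) = 0x6AA9C2

0x6AA9C2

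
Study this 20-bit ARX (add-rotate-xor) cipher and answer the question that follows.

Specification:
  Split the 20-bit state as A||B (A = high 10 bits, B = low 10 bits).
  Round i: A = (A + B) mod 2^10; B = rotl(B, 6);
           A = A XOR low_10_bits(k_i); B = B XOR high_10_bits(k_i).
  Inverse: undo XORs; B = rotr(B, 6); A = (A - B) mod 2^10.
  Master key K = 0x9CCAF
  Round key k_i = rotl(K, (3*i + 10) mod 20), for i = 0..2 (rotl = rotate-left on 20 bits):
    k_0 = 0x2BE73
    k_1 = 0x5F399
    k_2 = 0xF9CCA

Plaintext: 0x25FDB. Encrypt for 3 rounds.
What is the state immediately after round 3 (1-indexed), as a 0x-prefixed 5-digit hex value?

s_0 = plaintext = 0x25FDB
s_1 = Round(s_0, k_0) = 0x80652
s_2 = Round(s_1, k_1) = 0xF29D9
s_3 = Round(s_2, k_2) = 0x5A5BA

0x5A5BA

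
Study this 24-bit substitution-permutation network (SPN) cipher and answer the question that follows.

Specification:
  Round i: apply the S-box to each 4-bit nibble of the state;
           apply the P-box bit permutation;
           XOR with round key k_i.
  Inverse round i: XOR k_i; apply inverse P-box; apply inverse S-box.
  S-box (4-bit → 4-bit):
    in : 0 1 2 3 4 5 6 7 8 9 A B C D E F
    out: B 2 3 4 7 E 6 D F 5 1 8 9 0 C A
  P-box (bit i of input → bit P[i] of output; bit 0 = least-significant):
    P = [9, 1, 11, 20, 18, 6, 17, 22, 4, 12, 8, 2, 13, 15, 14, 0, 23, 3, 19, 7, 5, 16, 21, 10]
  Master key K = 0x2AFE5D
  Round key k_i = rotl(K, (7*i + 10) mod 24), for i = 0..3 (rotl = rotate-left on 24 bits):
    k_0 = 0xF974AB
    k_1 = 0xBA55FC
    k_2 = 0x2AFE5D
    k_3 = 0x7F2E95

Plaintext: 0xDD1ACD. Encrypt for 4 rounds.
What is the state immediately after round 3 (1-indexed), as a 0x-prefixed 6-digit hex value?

0xC8CA48

s_0 = plaintext = 0xDD1ACD
s_1 = Round(s_0, k_0) = 0xBDF4BB
s_2 = Round(s_1, k_1) = 0xEAC0ED
s_3 = Round(s_2, k_2) = 0xC8CA48
s_4 = Round(s_3, k_3) = 0xE1006E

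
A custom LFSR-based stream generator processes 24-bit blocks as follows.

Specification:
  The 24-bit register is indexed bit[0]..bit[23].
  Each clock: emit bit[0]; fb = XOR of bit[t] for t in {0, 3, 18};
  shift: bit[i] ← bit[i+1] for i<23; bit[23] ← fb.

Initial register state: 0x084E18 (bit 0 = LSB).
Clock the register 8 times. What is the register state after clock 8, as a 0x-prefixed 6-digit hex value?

reg_0 = 0x084E18
clock 1: out=0, reg = 0x84270C
clock 2: out=0, reg = 0x421386
clock 3: out=0, reg = 0x2109C3
clock 4: out=1, reg = 0x9084E1
clock 5: out=1, reg = 0xC84270
clock 6: out=0, reg = 0x642138
clock 7: out=0, reg = 0x32109C
clock 8: out=0, reg = 0x99084E

0x99084E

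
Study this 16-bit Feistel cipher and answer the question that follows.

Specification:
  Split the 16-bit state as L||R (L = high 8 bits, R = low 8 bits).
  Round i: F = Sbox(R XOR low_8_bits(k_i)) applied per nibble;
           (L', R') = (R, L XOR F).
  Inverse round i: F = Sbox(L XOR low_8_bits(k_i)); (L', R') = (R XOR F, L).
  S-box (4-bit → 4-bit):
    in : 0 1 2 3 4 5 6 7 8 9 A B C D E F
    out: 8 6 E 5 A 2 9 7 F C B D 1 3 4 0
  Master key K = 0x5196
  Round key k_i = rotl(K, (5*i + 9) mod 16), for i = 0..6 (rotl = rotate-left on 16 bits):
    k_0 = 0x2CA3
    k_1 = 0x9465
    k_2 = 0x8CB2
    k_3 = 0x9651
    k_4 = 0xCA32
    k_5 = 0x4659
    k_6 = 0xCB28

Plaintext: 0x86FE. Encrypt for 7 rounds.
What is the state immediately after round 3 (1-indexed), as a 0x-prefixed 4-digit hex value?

s_0 = plaintext = 0x86FE
s_1 = Round(s_0, k_0) = 0xFEA5
s_2 = Round(s_1, k_1) = 0xA5E6
s_3 = Round(s_2, k_2) = 0xE68F
s_4 = Round(s_3, k_3) = 0x8FD2
s_5 = Round(s_4, k_4) = 0xD2C7
s_6 = Round(s_5, k_5) = 0xC716
s_7 = Round(s_6, k_6) = 0x1693

0xE68F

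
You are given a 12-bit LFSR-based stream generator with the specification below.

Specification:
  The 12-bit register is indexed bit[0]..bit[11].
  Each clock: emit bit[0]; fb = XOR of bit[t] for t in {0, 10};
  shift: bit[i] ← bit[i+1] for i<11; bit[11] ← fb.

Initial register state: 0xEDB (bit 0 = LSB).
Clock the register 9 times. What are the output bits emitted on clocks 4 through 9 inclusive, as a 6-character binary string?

110110

reg_0 = 0xEDB
clock 1: out=1, reg = 0x76D
clock 2: out=1, reg = 0x3B6
clock 3: out=0, reg = 0x1DB
clock 4: out=1, reg = 0x8ED
clock 5: out=1, reg = 0xC76
clock 6: out=0, reg = 0xE3B
clock 7: out=1, reg = 0x71D
clock 8: out=1, reg = 0x38E
clock 9: out=0, reg = 0x1C7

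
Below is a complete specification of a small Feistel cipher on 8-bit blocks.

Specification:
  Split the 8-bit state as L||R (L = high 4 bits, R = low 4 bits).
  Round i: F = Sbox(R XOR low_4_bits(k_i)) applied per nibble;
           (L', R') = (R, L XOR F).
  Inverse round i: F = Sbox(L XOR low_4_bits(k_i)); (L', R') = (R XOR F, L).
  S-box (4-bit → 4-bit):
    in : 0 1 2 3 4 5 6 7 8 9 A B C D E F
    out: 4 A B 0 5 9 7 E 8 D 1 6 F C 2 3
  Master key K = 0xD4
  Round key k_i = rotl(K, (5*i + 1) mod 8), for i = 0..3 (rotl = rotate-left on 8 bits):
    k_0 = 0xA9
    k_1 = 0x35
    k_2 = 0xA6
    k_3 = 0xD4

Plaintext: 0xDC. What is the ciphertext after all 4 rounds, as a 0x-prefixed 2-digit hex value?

s_0 = plaintext = 0xDC
s_1 = Round(s_0, k_0) = 0xC4
s_2 = Round(s_1, k_1) = 0x46
s_3 = Round(s_2, k_2) = 0x60
s_4 = Round(s_3, k_3) = 0x03

0x03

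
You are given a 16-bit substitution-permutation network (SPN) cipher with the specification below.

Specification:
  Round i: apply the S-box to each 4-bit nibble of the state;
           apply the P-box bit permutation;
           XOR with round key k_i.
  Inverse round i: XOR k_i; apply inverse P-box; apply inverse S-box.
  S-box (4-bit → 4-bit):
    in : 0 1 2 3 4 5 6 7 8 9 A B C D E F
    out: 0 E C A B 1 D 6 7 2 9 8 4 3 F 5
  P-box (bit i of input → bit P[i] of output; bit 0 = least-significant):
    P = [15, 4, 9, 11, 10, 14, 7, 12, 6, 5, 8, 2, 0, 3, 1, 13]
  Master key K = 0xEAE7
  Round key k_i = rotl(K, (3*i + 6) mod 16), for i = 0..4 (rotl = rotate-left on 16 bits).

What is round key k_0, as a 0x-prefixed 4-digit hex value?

K = 0xEAE7
k_0 = rotl(K, (3*0+6) mod 16) = rotl(K, 6) = 0xB9FA

0xB9FA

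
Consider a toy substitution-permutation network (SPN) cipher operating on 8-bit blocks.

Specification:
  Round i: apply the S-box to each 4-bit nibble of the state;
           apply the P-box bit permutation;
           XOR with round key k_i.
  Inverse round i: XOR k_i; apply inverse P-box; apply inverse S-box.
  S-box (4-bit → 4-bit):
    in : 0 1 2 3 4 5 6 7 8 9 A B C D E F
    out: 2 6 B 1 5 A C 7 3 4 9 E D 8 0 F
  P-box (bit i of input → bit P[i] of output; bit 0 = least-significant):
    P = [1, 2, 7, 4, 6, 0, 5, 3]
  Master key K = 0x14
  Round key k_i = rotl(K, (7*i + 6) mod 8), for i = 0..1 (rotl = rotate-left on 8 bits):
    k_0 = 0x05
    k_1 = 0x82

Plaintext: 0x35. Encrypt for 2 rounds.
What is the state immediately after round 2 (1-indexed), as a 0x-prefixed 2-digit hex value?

0x0F

s_0 = plaintext = 0x35
s_1 = Round(s_0, k_0) = 0x51
s_2 = Round(s_1, k_1) = 0x0F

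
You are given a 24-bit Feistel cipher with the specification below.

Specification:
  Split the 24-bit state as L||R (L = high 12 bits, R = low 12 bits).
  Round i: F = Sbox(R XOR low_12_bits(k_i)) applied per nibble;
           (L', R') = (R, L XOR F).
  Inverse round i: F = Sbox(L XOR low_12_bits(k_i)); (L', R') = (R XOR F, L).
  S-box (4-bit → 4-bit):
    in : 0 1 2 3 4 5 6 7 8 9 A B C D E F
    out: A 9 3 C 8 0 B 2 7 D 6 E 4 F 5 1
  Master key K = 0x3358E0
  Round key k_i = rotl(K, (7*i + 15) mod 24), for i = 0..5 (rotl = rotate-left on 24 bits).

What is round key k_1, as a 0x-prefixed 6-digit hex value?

0x0CD638

K = 0x3358E0
k_0 = rotl(K, (7*0+15) mod 24) = rotl(K, 15) = 0x7019AC
k_1 = rotl(K, (7*1+15) mod 24) = rotl(K, 22) = 0x0CD638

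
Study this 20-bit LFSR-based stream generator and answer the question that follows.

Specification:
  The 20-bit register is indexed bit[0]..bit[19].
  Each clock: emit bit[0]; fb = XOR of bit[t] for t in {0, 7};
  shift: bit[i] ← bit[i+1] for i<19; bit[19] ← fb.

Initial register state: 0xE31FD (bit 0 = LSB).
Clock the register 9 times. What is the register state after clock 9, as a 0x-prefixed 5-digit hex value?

0xCF718

reg_0 = 0xE31FD
clock 1: out=1, reg = 0x718FE
clock 2: out=0, reg = 0xB8C7F
clock 3: out=1, reg = 0xDC63F
clock 4: out=1, reg = 0xEE31F
clock 5: out=1, reg = 0xF718F
clock 6: out=1, reg = 0x7B8C7
clock 7: out=1, reg = 0x3DC63
clock 8: out=1, reg = 0x9EE31
clock 9: out=1, reg = 0xCF718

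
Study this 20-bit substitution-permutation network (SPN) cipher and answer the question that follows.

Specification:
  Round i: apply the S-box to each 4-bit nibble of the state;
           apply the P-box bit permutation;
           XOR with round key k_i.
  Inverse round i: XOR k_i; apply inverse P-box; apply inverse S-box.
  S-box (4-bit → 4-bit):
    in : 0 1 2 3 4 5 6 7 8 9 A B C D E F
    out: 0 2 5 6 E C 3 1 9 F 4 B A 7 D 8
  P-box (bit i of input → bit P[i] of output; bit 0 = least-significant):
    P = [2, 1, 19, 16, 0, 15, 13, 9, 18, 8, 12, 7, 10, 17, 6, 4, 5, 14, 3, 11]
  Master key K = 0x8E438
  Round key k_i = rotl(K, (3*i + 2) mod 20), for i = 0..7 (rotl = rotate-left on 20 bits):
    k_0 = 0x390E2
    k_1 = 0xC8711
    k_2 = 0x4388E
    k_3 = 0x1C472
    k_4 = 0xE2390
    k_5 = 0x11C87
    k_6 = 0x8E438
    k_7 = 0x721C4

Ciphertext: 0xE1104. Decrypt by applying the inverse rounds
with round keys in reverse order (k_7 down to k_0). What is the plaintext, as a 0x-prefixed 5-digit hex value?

0x08D64

s_0 = ciphertext = 0xE1104
s_1 = InvRound(s_0, k_7) = 0x0A5A5
s_2 = InvRound(s_1, k_6) = 0x3FC72
s_3 = InvRound(s_2, k_5) = 0x64FD7
s_4 = InvRound(s_3, k_4) = 0xC202D
s_5 = InvRound(s_4, k_3) = 0x3E7D9
s_6 = InvRound(s_5, k_2) = 0xC9DBB
s_7 = InvRound(s_6, k_1) = 0xE05F1
s_8 = InvRound(s_7, k_0) = 0x08D64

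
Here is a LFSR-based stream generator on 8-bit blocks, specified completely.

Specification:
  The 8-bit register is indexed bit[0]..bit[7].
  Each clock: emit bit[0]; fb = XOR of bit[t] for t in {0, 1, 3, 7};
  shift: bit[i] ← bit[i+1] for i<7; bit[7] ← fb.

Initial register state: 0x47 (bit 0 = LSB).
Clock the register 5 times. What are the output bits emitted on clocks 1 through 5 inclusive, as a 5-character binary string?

reg_0 = 0x47
clock 1: out=1, reg = 0x23
clock 2: out=1, reg = 0x11
clock 3: out=1, reg = 0x88
clock 4: out=0, reg = 0x44
clock 5: out=0, reg = 0x22

11100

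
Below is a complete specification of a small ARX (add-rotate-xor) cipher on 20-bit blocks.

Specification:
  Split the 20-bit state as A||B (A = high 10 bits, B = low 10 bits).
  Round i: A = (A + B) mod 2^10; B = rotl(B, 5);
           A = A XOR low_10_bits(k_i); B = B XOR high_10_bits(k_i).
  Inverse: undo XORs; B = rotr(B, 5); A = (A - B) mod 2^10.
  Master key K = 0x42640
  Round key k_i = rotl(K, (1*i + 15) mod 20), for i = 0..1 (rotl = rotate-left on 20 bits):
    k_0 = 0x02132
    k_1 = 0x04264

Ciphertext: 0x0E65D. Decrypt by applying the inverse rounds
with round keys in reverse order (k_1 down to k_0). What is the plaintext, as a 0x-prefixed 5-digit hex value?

s_0 = ciphertext = 0x0E65D
s_1 = InvRound(s_0, k_1) = 0x2ADB2
s_2 = InvRound(s_1, k_0) = 0x9334D

0x9334D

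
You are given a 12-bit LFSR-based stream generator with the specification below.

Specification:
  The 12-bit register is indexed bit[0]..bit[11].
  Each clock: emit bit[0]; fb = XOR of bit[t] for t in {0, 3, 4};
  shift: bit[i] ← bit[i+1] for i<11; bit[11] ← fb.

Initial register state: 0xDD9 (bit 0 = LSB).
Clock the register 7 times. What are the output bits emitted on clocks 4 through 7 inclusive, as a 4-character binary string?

1101

reg_0 = 0xDD9
clock 1: out=1, reg = 0xEEC
clock 2: out=0, reg = 0xF76
clock 3: out=0, reg = 0xFBB
clock 4: out=1, reg = 0xFDD
clock 5: out=1, reg = 0xFEE
clock 6: out=0, reg = 0xFF7
clock 7: out=1, reg = 0x7FB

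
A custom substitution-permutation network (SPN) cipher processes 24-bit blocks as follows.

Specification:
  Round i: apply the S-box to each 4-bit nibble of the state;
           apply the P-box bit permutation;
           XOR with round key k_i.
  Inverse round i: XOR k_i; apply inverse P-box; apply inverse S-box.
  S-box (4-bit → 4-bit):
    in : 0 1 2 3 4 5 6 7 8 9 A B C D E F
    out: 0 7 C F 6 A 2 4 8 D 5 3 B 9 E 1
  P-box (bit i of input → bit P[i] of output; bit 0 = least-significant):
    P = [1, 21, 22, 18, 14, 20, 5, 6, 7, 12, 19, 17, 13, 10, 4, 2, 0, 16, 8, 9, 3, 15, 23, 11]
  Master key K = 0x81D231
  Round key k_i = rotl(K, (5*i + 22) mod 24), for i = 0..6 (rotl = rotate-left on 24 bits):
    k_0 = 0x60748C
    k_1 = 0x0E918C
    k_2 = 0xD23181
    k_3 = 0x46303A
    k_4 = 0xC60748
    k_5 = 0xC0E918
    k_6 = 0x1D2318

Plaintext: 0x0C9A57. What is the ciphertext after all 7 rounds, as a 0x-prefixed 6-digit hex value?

0x10573C

s_0 = plaintext = 0x0C9A57
s_1 = Round(s_0, k_0) = 0x395659
s_2 = Round(s_1, k_1) = 0xDA0EC3
s_3 = Round(s_2, k_2) = 0xAC68CA
s_4 = Round(s_3, k_3) = 0x957671
s_5 = Round(s_4, k_4) = 0x271D72
s_6 = Round(s_5, k_5) = 0x06C4A8
s_7 = Round(s_6, k_6) = 0x10573C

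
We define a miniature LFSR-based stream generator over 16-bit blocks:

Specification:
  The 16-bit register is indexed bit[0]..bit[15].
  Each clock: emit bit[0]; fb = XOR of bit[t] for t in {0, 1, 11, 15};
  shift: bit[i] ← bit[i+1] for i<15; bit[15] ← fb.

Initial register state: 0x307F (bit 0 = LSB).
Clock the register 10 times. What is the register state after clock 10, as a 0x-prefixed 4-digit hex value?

0x008C

reg_0 = 0x307F
clock 1: out=1, reg = 0x183F
clock 2: out=1, reg = 0x8C1F
clock 3: out=1, reg = 0x460F
clock 4: out=1, reg = 0x2307
clock 5: out=1, reg = 0x1183
clock 6: out=1, reg = 0x08C1
clock 7: out=1, reg = 0x0460
clock 8: out=0, reg = 0x0230
clock 9: out=0, reg = 0x0118
clock 10: out=0, reg = 0x008C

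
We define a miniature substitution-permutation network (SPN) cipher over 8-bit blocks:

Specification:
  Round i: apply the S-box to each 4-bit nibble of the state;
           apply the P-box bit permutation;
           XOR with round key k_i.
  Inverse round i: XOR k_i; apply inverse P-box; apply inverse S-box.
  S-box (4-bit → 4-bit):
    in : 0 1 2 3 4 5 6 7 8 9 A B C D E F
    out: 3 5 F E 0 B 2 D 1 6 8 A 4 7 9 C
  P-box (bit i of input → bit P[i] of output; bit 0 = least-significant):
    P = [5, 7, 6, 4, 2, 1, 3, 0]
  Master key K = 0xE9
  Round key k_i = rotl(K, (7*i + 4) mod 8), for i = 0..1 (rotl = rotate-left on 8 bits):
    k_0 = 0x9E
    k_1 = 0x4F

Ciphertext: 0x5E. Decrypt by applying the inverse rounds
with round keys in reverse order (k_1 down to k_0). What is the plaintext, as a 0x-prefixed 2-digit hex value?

0x8E

s_0 = ciphertext = 0x5E
s_1 = InvRound(s_0, k_1) = 0xAA
s_2 = InvRound(s_1, k_0) = 0x8E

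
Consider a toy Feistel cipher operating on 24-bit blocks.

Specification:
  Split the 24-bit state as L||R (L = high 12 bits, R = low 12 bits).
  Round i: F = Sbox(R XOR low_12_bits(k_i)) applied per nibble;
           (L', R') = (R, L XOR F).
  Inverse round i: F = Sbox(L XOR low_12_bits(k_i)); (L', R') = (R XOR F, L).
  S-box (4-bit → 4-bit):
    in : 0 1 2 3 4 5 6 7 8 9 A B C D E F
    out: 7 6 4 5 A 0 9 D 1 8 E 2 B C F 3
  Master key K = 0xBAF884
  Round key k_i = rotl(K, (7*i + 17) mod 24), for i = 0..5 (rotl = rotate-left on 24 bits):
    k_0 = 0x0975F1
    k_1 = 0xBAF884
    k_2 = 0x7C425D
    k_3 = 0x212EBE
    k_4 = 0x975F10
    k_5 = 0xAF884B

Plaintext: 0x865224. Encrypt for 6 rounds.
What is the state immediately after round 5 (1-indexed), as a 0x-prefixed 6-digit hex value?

s_0 = plaintext = 0x865224
s_1 = Round(s_0, k_0) = 0x2245A5
s_2 = Round(s_1, k_1) = 0x5A5E62
s_3 = Round(s_2, k_2) = 0xE62EF6
s_4 = Round(s_3, k_3) = 0xEF69C3
s_5 = Round(s_4, k_4) = 0x9C3733
s_6 = Round(s_5, k_5) = 0x733A12

0x9C3733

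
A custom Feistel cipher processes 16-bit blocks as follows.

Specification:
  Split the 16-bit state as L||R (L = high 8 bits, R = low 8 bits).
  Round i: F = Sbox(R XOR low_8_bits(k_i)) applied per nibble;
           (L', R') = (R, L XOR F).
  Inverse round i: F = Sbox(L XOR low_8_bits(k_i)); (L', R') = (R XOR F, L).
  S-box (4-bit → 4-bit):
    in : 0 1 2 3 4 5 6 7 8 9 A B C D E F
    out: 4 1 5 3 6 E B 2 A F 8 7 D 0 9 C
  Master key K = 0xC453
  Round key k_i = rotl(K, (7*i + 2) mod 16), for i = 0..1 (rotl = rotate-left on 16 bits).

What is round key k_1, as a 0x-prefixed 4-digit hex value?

K = 0xC453
k_0 = rotl(K, (7*0+2) mod 16) = rotl(K, 2) = 0x114F
k_1 = rotl(K, (7*1+2) mod 16) = rotl(K, 9) = 0xA788

0xA788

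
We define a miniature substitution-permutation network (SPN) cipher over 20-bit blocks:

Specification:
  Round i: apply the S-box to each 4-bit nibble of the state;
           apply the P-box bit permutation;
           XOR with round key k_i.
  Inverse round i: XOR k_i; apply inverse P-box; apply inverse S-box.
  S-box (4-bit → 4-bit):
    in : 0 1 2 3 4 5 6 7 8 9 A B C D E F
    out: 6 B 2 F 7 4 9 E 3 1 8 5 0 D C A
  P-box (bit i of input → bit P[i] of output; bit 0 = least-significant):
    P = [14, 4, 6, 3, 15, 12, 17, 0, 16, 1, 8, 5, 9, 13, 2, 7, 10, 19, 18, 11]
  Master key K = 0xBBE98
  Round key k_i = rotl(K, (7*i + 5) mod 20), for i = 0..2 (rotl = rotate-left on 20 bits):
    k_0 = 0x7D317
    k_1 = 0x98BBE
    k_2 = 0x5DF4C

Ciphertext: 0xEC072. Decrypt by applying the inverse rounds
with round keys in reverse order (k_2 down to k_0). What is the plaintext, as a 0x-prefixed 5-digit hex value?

s_0 = ciphertext = 0xEC072
s_1 = InvRound(s_0, k_2) = 0x1B30F
s_2 = InvRound(s_1, k_1) = 0xFFAF2
s_3 = InvRound(s_2, k_0) = 0xF7EA5

0xF7EA5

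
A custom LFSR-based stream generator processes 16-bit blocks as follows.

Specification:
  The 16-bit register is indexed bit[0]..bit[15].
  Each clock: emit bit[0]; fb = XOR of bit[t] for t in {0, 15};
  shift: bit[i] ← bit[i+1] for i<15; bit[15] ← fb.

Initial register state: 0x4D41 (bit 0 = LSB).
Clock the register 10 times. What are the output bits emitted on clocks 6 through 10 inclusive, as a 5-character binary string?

reg_0 = 0x4D41
clock 1: out=1, reg = 0xA6A0
clock 2: out=0, reg = 0xD350
clock 3: out=0, reg = 0xE9A8
clock 4: out=0, reg = 0xF4D4
clock 5: out=0, reg = 0xFA6A
clock 6: out=0, reg = 0xFD35
clock 7: out=1, reg = 0x7E9A
clock 8: out=0, reg = 0x3F4D
clock 9: out=1, reg = 0x9FA6
clock 10: out=0, reg = 0xCFD3

01010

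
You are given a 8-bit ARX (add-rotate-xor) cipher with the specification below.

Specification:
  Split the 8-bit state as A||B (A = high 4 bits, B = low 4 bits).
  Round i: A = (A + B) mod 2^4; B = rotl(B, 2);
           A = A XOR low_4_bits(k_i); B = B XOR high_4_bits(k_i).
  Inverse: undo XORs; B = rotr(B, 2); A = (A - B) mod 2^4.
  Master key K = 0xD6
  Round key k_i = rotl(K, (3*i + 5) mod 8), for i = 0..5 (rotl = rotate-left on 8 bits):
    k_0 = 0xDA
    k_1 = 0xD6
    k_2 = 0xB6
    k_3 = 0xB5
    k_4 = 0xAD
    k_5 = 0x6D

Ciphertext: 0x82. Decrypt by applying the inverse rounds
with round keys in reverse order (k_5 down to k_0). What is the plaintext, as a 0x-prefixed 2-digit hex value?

0x21

s_0 = ciphertext = 0x82
s_1 = InvRound(s_0, k_5) = 0x41
s_2 = InvRound(s_1, k_4) = 0xBE
s_3 = InvRound(s_2, k_3) = 0x95
s_4 = InvRound(s_3, k_2) = 0x4B
s_5 = InvRound(s_4, k_1) = 0x99
s_6 = InvRound(s_5, k_0) = 0x21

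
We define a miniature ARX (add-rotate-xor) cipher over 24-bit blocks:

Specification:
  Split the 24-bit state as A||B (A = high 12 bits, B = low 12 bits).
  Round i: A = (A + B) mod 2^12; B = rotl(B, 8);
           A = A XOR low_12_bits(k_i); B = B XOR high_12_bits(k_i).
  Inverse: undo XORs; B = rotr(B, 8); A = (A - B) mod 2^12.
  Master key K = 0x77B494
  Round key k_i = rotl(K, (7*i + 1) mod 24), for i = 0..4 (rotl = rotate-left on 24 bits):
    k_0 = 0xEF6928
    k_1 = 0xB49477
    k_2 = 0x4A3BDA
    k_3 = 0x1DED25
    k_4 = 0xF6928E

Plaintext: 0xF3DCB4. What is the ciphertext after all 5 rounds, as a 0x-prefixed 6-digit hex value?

s_0 = plaintext = 0xF3DCB4
s_1 = Round(s_0, k_0) = 0x2D9A3D
s_2 = Round(s_1, k_1) = 0x9616EA
s_3 = Round(s_2, k_2) = 0xB91ECD
s_4 = Round(s_3, k_3) = 0x77BC32
s_5 = Round(s_4, k_4) = 0x123DAA

0x123DAA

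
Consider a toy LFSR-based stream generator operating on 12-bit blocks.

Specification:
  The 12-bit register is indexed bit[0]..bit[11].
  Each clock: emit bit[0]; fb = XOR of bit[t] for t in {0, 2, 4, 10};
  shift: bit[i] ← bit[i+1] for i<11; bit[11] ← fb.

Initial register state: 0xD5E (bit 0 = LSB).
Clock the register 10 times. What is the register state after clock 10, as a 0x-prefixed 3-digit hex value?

0xE4F

reg_0 = 0xD5E
clock 1: out=0, reg = 0xEAF
clock 2: out=1, reg = 0xF57
clock 3: out=1, reg = 0x7AB
clock 4: out=1, reg = 0x3D5
clock 5: out=1, reg = 0x9EA
clock 6: out=0, reg = 0x4F5
clock 7: out=1, reg = 0x27A
clock 8: out=0, reg = 0x93D
clock 9: out=1, reg = 0xC9E
clock 10: out=0, reg = 0xE4F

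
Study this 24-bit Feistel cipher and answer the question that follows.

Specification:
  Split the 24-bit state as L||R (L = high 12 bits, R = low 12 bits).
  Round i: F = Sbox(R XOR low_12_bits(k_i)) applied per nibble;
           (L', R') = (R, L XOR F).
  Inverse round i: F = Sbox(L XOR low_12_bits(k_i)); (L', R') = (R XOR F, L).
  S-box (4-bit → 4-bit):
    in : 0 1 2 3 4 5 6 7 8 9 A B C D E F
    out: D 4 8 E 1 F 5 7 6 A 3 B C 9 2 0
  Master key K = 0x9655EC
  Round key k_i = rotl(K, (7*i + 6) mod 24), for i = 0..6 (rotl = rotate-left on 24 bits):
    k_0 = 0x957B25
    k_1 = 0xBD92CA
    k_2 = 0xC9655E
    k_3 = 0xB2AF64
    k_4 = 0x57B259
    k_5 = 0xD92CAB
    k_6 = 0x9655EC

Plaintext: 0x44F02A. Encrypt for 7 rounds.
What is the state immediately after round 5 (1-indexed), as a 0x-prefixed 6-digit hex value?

0x578470

s_0 = plaintext = 0x44F02A
s_1 = Round(s_0, k_0) = 0x02AF9F
s_2 = Round(s_1, k_1) = 0xF9F9D5
s_3 = Round(s_2, k_2) = 0x9D53F4
s_4 = Round(s_3, k_3) = 0x3F4578
s_5 = Round(s_4, k_4) = 0x578470
s_6 = Round(s_5, k_5) = 0x4703E3
s_7 = Round(s_6, k_6) = 0x3E31A0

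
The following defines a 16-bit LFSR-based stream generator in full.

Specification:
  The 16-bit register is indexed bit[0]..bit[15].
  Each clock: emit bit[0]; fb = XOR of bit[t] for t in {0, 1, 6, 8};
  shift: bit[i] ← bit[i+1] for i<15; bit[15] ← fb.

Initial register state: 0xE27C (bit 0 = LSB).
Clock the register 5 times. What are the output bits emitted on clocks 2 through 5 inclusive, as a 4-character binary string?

reg_0 = 0xE27C
clock 1: out=0, reg = 0xF13E
clock 2: out=0, reg = 0x789F
clock 3: out=1, reg = 0x3C4F
clock 4: out=1, reg = 0x9E27
clock 5: out=1, reg = 0x4F13

0111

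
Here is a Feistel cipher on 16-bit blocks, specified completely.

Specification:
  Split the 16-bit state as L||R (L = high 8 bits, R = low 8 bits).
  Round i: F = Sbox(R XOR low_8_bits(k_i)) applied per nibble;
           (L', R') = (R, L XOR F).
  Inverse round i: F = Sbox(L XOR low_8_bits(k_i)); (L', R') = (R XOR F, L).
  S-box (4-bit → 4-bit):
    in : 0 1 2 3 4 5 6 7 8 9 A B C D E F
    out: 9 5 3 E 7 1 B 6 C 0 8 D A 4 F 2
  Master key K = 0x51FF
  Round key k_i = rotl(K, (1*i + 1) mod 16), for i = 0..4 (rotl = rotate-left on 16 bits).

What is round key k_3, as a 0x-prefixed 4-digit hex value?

K = 0x51FF
k_0 = rotl(K, (1*0+1) mod 16) = rotl(K, 1) = 0xA3FE
k_1 = rotl(K, (1*1+1) mod 16) = rotl(K, 2) = 0x47FD
k_2 = rotl(K, (1*2+1) mod 16) = rotl(K, 3) = 0x8FFA
k_3 = rotl(K, (1*3+1) mod 16) = rotl(K, 4) = 0x1FF5

0x1FF5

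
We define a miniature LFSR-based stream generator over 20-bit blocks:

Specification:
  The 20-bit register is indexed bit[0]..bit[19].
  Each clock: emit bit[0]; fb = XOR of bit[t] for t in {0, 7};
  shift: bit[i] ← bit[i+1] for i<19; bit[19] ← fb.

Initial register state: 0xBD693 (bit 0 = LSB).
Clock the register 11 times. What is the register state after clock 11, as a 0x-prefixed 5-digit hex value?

reg_0 = 0xBD693
clock 1: out=1, reg = 0x5EB49
clock 2: out=1, reg = 0xAF5A4
clock 3: out=0, reg = 0xD7AD2
clock 4: out=0, reg = 0xEBD69
clock 5: out=1, reg = 0xF5EB4
clock 6: out=0, reg = 0xFAF5A
clock 7: out=0, reg = 0x7D7AD
clock 8: out=1, reg = 0x3EBD6
clock 9: out=0, reg = 0x9F5EB
clock 10: out=1, reg = 0x4FAF5
clock 11: out=1, reg = 0x27D7A

0x27D7A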